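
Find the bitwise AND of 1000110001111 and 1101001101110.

AND: 1 only when both bits are 1
  1000110001111
& 1101001101110
---------------
  1000000001110
Decimal: 4495 & 6766 = 4110



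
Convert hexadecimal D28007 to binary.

Convert each hex digit to 4 bits:
  D = 1101
  2 = 0010
  8 = 1000
  0 = 0000
  0 = 0000
  7 = 0111
Concatenate: 110100101000000000000111



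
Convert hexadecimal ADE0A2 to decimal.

Expand by place value (powers of 16):
Digit values: A = 10, D = 13, E = 14
ADE0A2 = 10 × 16^5 + 13 × 16^4 + 14 × 16^3 + 0 × 16^2 + 10 × 16^1 + 2 × 16^0
= 10 × 1048576 + 13 × 65536 + 14 × 4096 + 0 × 256 + 10 × 16 + 2 × 1
= 10485760 + 851968 + 57344 + 0 + 160 + 2
= 11395234



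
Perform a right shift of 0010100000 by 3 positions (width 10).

Original: 0010100000 (decimal 160)
Shift right by 3 positions
Drop the 3 low bits; fill with zeros on the left
Result: 0000010100 (decimal 20)
Equivalent: 160 >> 3 = 160 ÷ 2^3 = 20



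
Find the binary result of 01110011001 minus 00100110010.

Method 1 - Direct subtraction (column by column from the right: bit − bit − borrow-in; if negative, add 2 and borrow 1 from the next column):
borrow: 00011001100
        01110011001
-       00100110010
-------------------
        01001100111

Method 2 - Add two's complement:
Two's complement of 00100110010: invert → 11011001101, add 1 → 11011001110
  01110011001
+ 11011001110
-------------
 101001100111  (end carry out of the top bit = 1)
Discarding the end carry: 01001100111
Decimal check:
  01110011001 = 512 + 256 + 128 + 16 + 8 + 1 = 921
  00100110010 = 256 + 32 + 16 + 2 = 306
  921 - 306 = 615, and 01001100111 = 512 + 64 + 32 + 4 + 2 + 1 = 615 ✓



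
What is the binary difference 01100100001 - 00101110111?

Method 1 - Direct subtraction (column by column from the right: bit − bit − borrow-in; if negative, add 2 and borrow 1 from the next column):
borrow: 01111111100
        01100100001
-       00101110111
-------------------
        00110101010

Method 2 - Add two's complement:
Two's complement of 00101110111: invert → 11010001000, add 1 → 11010001001
  01100100001
+ 11010001001
-------------
 100110101010  (end carry out of the top bit = 1)
Discarding the end carry: 00110101010
Decimal check:
  01100100001 = 512 + 256 + 32 + 1 = 801
  00101110111 = 256 + 64 + 32 + 16 + 4 + 2 + 1 = 375
  801 - 375 = 426, and 00110101010 = 256 + 128 + 32 + 8 + 2 = 426 ✓



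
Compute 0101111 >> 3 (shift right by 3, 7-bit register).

Original: 0101111 (decimal 47)
Shift right by 3 positions
Drop the 3 low bits; fill with zeros on the left
Result: 0000101 (decimal 5)
Equivalent: 47 >> 3 = 47 ÷ 2^3 = 5



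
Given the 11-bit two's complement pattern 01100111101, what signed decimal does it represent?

Binary: 01100111101
Sign bit: 0 (non-negative)
Read directly as an unsigned value:
01100111101 = 512 + 256 + 32 + 16 + 8 + 4 + 1 = 829
Value: 829



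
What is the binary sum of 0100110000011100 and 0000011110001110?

Add column by column from the right: bit + bit + carry-in; write the sum mod 2, carry 1 when the sum is 2 or 3.
carry:  0001100000111000
        0100110000011100
+       0000011110001110
------------------------
       00101001110101010
(the carry out of the leftmost column, 0, becomes the leading bit)
Decimal check:
  0100110000011100 = 16384 + 2048 + 1024 + 16 + 8 + 4 = 19484
  0000011110001110 = 1024 + 512 + 256 + 128 + 8 + 4 + 2 = 1934
  19484 + 1934 = 21418, and 00101001110101010 = 16384 + 4096 + 512 + 256 + 128 + 32 + 8 + 2 = 21418 ✓



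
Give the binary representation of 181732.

Using repeated division by 2:
181732 ÷ 2 = 90866 remainder 0
90866 ÷ 2 = 45433 remainder 0
45433 ÷ 2 = 22716 remainder 1
22716 ÷ 2 = 11358 remainder 0
11358 ÷ 2 = 5679 remainder 0
5679 ÷ 2 = 2839 remainder 1
2839 ÷ 2 = 1419 remainder 1
1419 ÷ 2 = 709 remainder 1
709 ÷ 2 = 354 remainder 1
354 ÷ 2 = 177 remainder 0
177 ÷ 2 = 88 remainder 1
88 ÷ 2 = 44 remainder 0
44 ÷ 2 = 22 remainder 0
22 ÷ 2 = 11 remainder 0
11 ÷ 2 = 5 remainder 1
5 ÷ 2 = 2 remainder 1
2 ÷ 2 = 1 remainder 0
1 ÷ 2 = 0 remainder 1
Reading remainders bottom to top: 101100010111100100



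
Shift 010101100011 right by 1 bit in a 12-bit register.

Original: 010101100011 (decimal 1379)
Shift right by 1 position
Drop the 1 low bit; fill with zero on the left
Result: 001010110001 (decimal 689)
Equivalent: 1379 >> 1 = 1379 ÷ 2^1 = 689



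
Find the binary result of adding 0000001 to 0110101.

Add column by column from the right: bit + bit + carry-in; write the sum mod 2, carry 1 when the sum is 2 or 3.
carry:  0000010
        0000001
+       0110101
---------------
       00110110
(the carry out of the leftmost column, 0, becomes the leading bit)
Decimal check:
  0000001 = 1
  0110101 = 32 + 16 + 4 + 1 = 53
  1 + 53 = 54, and 00110110 = 32 + 16 + 4 + 2 = 54 ✓



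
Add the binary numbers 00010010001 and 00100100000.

Add column by column from the right: bit + bit + carry-in; write the sum mod 2, carry 1 when the sum is 2 or 3.
carry:  00000000000
        00010010001
+       00100100000
-------------------
       000110110001
(the carry out of the leftmost column, 0, becomes the leading bit)
Decimal check:
  00010010001 = 128 + 16 + 1 = 145
  00100100000 = 256 + 32 = 288
  145 + 288 = 433, and 000110110001 = 256 + 128 + 32 + 16 + 1 = 433 ✓



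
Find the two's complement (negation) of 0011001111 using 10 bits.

Original: 0011001111
Step 1 - Invert all bits: 1100110000
Step 2 - Add 1: 1100110001
Verification: 0011001111 + 1100110001 = 10000000000; discarding the end carry (carry out of the top bit) leaves the 10-bit value 0000000000, as required for x + (-x)



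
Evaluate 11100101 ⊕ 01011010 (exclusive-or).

XOR: 1 when bits differ
  11100101
^ 01011010
----------
  10111111
Decimal: 229 ^ 90 = 191



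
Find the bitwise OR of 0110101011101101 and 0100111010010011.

OR: 1 when either bit is 1
  0110101011101101
| 0100111010010011
------------------
  0110111011111111
Decimal: 27373 | 20115 = 28415



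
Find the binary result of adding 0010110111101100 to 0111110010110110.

Add column by column from the right: bit + bit + carry-in; write the sum mod 2, carry 1 when the sum is 2 or 3.
carry:  1111101111111000
        0010110111101100
+       0111110010110110
------------------------
       01010101010100010
(the carry out of the leftmost column, 0, becomes the leading bit)
Decimal check:
  0010110111101100 = 8192 + 2048 + 1024 + 256 + 128 + 64 + 32 + 8 + 4 = 11756
  0111110010110110 = 16384 + 8192 + 4096 + 2048 + 1024 + 128 + 32 + 16 + 4 + 2 = 31926
  11756 + 31926 = 43682, and 01010101010100010 = 32768 + 8192 + 2048 + 512 + 128 + 32 + 2 = 43682 ✓



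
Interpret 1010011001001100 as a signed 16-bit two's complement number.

Binary: 1010011001001100
Sign bit: 1 (negative)
Invert: 0101100110110011
Add 1:  0101100110110100
Magnitude: 0101100110110100 = 16384 + 4096 + 2048 + 256 + 128 + 32 + 16 + 4 = 22964
Value: -22964



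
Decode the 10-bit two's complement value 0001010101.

Binary: 0001010101
Sign bit: 0 (non-negative)
Read directly as an unsigned value:
0001010101 = 64 + 16 + 4 + 1 = 85
Value: 85



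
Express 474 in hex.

Using repeated division by 16 (digits 10–15 are A–F):
474 ÷ 16 = 29 remainder 10 (A)
29 ÷ 16 = 1 remainder 13 (D)
1 ÷ 16 = 0 remainder 1
Reading remainders bottom to top: 1DA



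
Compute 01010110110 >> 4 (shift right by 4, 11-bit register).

Original: 01010110110 (decimal 694)
Shift right by 4 positions
Drop the 4 low bits; fill with zeros on the left
Result: 00000101011 (decimal 43)
Equivalent: 694 >> 4 = 694 ÷ 2^4 = 43



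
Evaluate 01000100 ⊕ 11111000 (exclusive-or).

XOR: 1 when bits differ
  01000100
^ 11111000
----------
  10111100
Decimal: 68 ^ 248 = 188



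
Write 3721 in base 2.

Using repeated division by 2:
3721 ÷ 2 = 1860 remainder 1
1860 ÷ 2 = 930 remainder 0
930 ÷ 2 = 465 remainder 0
465 ÷ 2 = 232 remainder 1
232 ÷ 2 = 116 remainder 0
116 ÷ 2 = 58 remainder 0
58 ÷ 2 = 29 remainder 0
29 ÷ 2 = 14 remainder 1
14 ÷ 2 = 7 remainder 0
7 ÷ 2 = 3 remainder 1
3 ÷ 2 = 1 remainder 1
1 ÷ 2 = 0 remainder 1
Reading remainders bottom to top: 111010001001



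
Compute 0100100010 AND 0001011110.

AND: 1 only when both bits are 1
  0100100010
& 0001011110
------------
  0000000010
Decimal: 290 & 94 = 2



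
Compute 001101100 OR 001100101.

OR: 1 when either bit is 1
  001101100
| 001100101
-----------
  001101101
Decimal: 108 | 101 = 109



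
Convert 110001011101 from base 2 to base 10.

Sum of powers of 2 for each 1-bit:
2^0 + 2^2 + 2^3 + 2^4 + 2^6 + 2^10 + 2^11
= 1 + 4 + 8 + 16 + 64 + 1024 + 2048
= 3165



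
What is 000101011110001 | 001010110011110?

OR: 1 when either bit is 1
  000101011110001
| 001010110011110
-----------------
  001111111111111
Decimal: 2801 | 5534 = 8191



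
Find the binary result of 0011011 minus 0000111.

Method 1 - Direct subtraction (column by column from the right: bit − bit − borrow-in; if negative, add 2 and borrow 1 from the next column):
borrow: 0001000
        0011011
-       0000111
---------------
        0010100

Method 2 - Add two's complement:
Two's complement of 0000111: invert → 1111000, add 1 → 1111001
  0011011
+ 1111001
---------
 10010100  (end carry out of the top bit = 1)
Discarding the end carry: 0010100
Decimal check:
  0011011 = 16 + 8 + 2 + 1 = 27
  0000111 = 4 + 2 + 1 = 7
  27 - 7 = 20, and 0010100 = 16 + 4 = 20 ✓



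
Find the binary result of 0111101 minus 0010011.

Method 1 - Direct subtraction (column by column from the right: bit − bit − borrow-in; if negative, add 2 and borrow 1 from the next column):
borrow: 0000100
        0111101
-       0010011
---------------
        0101010

Method 2 - Add two's complement:
Two's complement of 0010011: invert → 1101100, add 1 → 1101101
  0111101
+ 1101101
---------
 10101010  (end carry out of the top bit = 1)
Discarding the end carry: 0101010
Decimal check:
  0111101 = 32 + 16 + 8 + 4 + 1 = 61
  0010011 = 16 + 2 + 1 = 19
  61 - 19 = 42, and 0101010 = 32 + 8 + 2 = 42 ✓



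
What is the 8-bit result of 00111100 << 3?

Original: 00111100 (decimal 60)
Shift left by 3 positions
Append 3 zeros on the right and drop the 3 high bits that overflow the 8-bit width
Result: 11100000 (decimal 224)
Equivalent: 60 << 3 = 60 × 2^3 = 480, truncated to 8 bits = 224



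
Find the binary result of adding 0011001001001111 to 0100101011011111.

Add column by column from the right: bit + bit + carry-in; write the sum mod 2, carry 1 when the sum is 2 or 3.
carry:  0000010110111110
        0011001001001111
+       0100101011011111
------------------------
       00111110100101110
(the carry out of the leftmost column, 0, becomes the leading bit)
Decimal check:
  0011001001001111 = 8192 + 4096 + 512 + 64 + 8 + 4 + 2 + 1 = 12879
  0100101011011111 = 16384 + 2048 + 512 + 128 + 64 + 16 + 8 + 4 + 2 + 1 = 19167
  12879 + 19167 = 32046, and 00111110100101110 = 16384 + 8192 + 4096 + 2048 + 1024 + 256 + 32 + 8 + 4 + 2 = 32046 ✓



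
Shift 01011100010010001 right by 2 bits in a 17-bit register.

Original: 01011100010010001 (decimal 47249)
Shift right by 2 positions
Drop the 2 low bits; fill with zeros on the left
Result: 00010111000100100 (decimal 11812)
Equivalent: 47249 >> 2 = 47249 ÷ 2^2 = 11812



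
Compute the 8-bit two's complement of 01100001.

Original: 01100001
Step 1 - Invert all bits: 10011110
Step 2 - Add 1: 10011111
Verification: 01100001 + 10011111 = 100000000; discarding the end carry (carry out of the top bit) leaves the 8-bit value 00000000, as required for x + (-x)



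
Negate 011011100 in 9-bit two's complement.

Original: 011011100
Step 1 - Invert all bits: 100100011
Step 2 - Add 1: 100100100
Verification: 011011100 + 100100100 = 1000000000; discarding the end carry (carry out of the top bit) leaves the 9-bit value 000000000, as required for x + (-x)



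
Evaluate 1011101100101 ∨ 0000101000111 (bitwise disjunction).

OR: 1 when either bit is 1
  1011101100101
| 0000101000111
---------------
  1011101100111
Decimal: 5989 | 327 = 5991



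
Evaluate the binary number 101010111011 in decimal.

Sum of powers of 2 for each 1-bit:
2^0 + 2^1 + 2^3 + 2^4 + 2^5 + 2^7 + 2^9 + 2^11
= 1 + 2 + 8 + 16 + 32 + 128 + 512 + 2048
= 2747



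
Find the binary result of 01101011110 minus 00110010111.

Method 1 - Direct subtraction (column by column from the right: bit − bit − borrow-in; if negative, add 2 and borrow 1 from the next column):
borrow: 01100001110
        01101011110
-       00110010111
-------------------
        00111000111

Method 2 - Add two's complement:
Two's complement of 00110010111: invert → 11001101000, add 1 → 11001101001
  01101011110
+ 11001101001
-------------
 100111000111  (end carry out of the top bit = 1)
Discarding the end carry: 00111000111
Decimal check:
  01101011110 = 512 + 256 + 64 + 16 + 8 + 4 + 2 = 862
  00110010111 = 256 + 128 + 16 + 4 + 2 + 1 = 407
  862 - 407 = 455, and 00111000111 = 256 + 128 + 64 + 4 + 2 + 1 = 455 ✓



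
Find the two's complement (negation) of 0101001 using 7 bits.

Original: 0101001
Step 1 - Invert all bits: 1010110
Step 2 - Add 1: 1010111
Verification: 0101001 + 1010111 = 10000000; discarding the end carry (carry out of the top bit) leaves the 7-bit value 0000000, as required for x + (-x)



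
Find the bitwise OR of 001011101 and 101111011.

OR: 1 when either bit is 1
  001011101
| 101111011
-----------
  101111111
Decimal: 93 | 379 = 383



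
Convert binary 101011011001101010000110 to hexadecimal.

Group into 4-bit nibbles from right:
  1010 = A
  1101 = D
  1001 = 9
  1010 = A
  1000 = 8
  0110 = 6
Result: AD9A86



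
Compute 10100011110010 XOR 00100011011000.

XOR: 1 when bits differ
  10100011110010
^ 00100011011000
----------------
  10000000101010
Decimal: 10482 ^ 2264 = 8234



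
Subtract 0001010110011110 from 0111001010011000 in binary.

Method 1 - Direct subtraction (column by column from the right: bit − bit − borrow-in; if negative, add 2 and borrow 1 from the next column):
borrow: 0011101111111100
        0111001010011000
-       0001010110011110
------------------------
        0101110011111010

Method 2 - Add two's complement:
Two's complement of 0001010110011110: invert → 1110101001100001, add 1 → 1110101001100010
  0111001010011000
+ 1110101001100010
------------------
 10101110011111010  (end carry out of the top bit = 1)
Discarding the end carry: 0101110011111010
Decimal check:
  0111001010011000 = 16384 + 8192 + 4096 + 512 + 128 + 16 + 8 = 29336
  0001010110011110 = 4096 + 1024 + 256 + 128 + 16 + 8 + 4 + 2 = 5534
  29336 - 5534 = 23802, and 0101110011111010 = 16384 + 4096 + 2048 + 1024 + 128 + 64 + 32 + 16 + 8 + 2 = 23802 ✓



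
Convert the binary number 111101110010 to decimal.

Sum of powers of 2 for each 1-bit:
2^1 + 2^4 + 2^5 + 2^6 + 2^8 + 2^9 + 2^10 + 2^11
= 2 + 16 + 32 + 64 + 256 + 512 + 1024 + 2048
= 3954



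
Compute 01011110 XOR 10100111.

XOR: 1 when bits differ
  01011110
^ 10100111
----------
  11111001
Decimal: 94 ^ 167 = 249



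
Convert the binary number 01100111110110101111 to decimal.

Sum of powers of 2 for each 1-bit:
2^0 + 2^1 + 2^2 + 2^3 + 2^5 + 2^7 + 2^8 + 2^10 + 2^11 + 2^12 + 2^13 + 2^14 + 2^17 + 2^18
= 1 + 2 + 4 + 8 + 32 + 128 + 256 + 1024 + 2048 + 4096 + 8192 + 16384 + 131072 + 262144
= 425391



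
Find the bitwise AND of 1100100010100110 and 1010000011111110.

AND: 1 only when both bits are 1
  1100100010100110
& 1010000011111110
------------------
  1000000010100110
Decimal: 51366 & 41214 = 32934



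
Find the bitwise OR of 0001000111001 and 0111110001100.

OR: 1 when either bit is 1
  0001000111001
| 0111110001100
---------------
  0111110111101
Decimal: 569 | 3980 = 4029



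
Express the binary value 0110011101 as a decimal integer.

Sum of powers of 2 for each 1-bit:
2^0 + 2^2 + 2^3 + 2^4 + 2^7 + 2^8
= 1 + 4 + 8 + 16 + 128 + 256
= 413



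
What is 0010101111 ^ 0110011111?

XOR: 1 when bits differ
  0010101111
^ 0110011111
------------
  0100110000
Decimal: 175 ^ 415 = 304



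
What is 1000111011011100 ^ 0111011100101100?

XOR: 1 when bits differ
  1000111011011100
^ 0111011100101100
------------------
  1111100111110000
Decimal: 36572 ^ 30508 = 63984



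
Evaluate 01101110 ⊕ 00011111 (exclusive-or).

XOR: 1 when bits differ
  01101110
^ 00011111
----------
  01110001
Decimal: 110 ^ 31 = 113



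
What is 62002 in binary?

Using repeated division by 2:
62002 ÷ 2 = 31001 remainder 0
31001 ÷ 2 = 15500 remainder 1
15500 ÷ 2 = 7750 remainder 0
7750 ÷ 2 = 3875 remainder 0
3875 ÷ 2 = 1937 remainder 1
1937 ÷ 2 = 968 remainder 1
968 ÷ 2 = 484 remainder 0
484 ÷ 2 = 242 remainder 0
242 ÷ 2 = 121 remainder 0
121 ÷ 2 = 60 remainder 1
60 ÷ 2 = 30 remainder 0
30 ÷ 2 = 15 remainder 0
15 ÷ 2 = 7 remainder 1
7 ÷ 2 = 3 remainder 1
3 ÷ 2 = 1 remainder 1
1 ÷ 2 = 0 remainder 1
Reading remainders bottom to top: 1111001000110010



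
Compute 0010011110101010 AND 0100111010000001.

AND: 1 only when both bits are 1
  0010011110101010
& 0100111010000001
------------------
  0000011010000000
Decimal: 10154 & 20097 = 1664



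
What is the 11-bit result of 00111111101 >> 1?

Original: 00111111101 (decimal 509)
Shift right by 1 position
Drop the 1 low bit; fill with zero on the left
Result: 00011111110 (decimal 254)
Equivalent: 509 >> 1 = 509 ÷ 2^1 = 254



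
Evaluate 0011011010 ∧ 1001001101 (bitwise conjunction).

AND: 1 only when both bits are 1
  0011011010
& 1001001101
------------
  0001001000
Decimal: 218 & 589 = 72



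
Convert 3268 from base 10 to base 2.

Using repeated division by 2:
3268 ÷ 2 = 1634 remainder 0
1634 ÷ 2 = 817 remainder 0
817 ÷ 2 = 408 remainder 1
408 ÷ 2 = 204 remainder 0
204 ÷ 2 = 102 remainder 0
102 ÷ 2 = 51 remainder 0
51 ÷ 2 = 25 remainder 1
25 ÷ 2 = 12 remainder 1
12 ÷ 2 = 6 remainder 0
6 ÷ 2 = 3 remainder 0
3 ÷ 2 = 1 remainder 1
1 ÷ 2 = 0 remainder 1
Reading remainders bottom to top: 110011000100



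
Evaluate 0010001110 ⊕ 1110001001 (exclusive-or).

XOR: 1 when bits differ
  0010001110
^ 1110001001
------------
  1100000111
Decimal: 142 ^ 905 = 775



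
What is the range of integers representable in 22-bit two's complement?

For 22-bit two's complement:
Minimum: -2^21 = -2097152
Maximum: 2^21 - 1 = 2097151



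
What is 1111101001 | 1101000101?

OR: 1 when either bit is 1
  1111101001
| 1101000101
------------
  1111101101
Decimal: 1001 | 837 = 1005



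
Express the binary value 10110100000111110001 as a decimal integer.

Sum of powers of 2 for each 1-bit:
2^0 + 2^4 + 2^5 + 2^6 + 2^7 + 2^8 + 2^14 + 2^16 + 2^17 + 2^19
= 1 + 16 + 32 + 64 + 128 + 256 + 16384 + 65536 + 131072 + 524288
= 737777



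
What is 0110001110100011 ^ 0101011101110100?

XOR: 1 when bits differ
  0110001110100011
^ 0101011101110100
------------------
  0011010011010111
Decimal: 25507 ^ 22388 = 13527



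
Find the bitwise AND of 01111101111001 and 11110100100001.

AND: 1 only when both bits are 1
  01111101111001
& 11110100100001
----------------
  01110100100001
Decimal: 8057 & 15649 = 7457



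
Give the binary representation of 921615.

Using repeated division by 2:
921615 ÷ 2 = 460807 remainder 1
460807 ÷ 2 = 230403 remainder 1
230403 ÷ 2 = 115201 remainder 1
115201 ÷ 2 = 57600 remainder 1
57600 ÷ 2 = 28800 remainder 0
28800 ÷ 2 = 14400 remainder 0
14400 ÷ 2 = 7200 remainder 0
7200 ÷ 2 = 3600 remainder 0
3600 ÷ 2 = 1800 remainder 0
1800 ÷ 2 = 900 remainder 0
900 ÷ 2 = 450 remainder 0
450 ÷ 2 = 225 remainder 0
225 ÷ 2 = 112 remainder 1
112 ÷ 2 = 56 remainder 0
56 ÷ 2 = 28 remainder 0
28 ÷ 2 = 14 remainder 0
14 ÷ 2 = 7 remainder 0
7 ÷ 2 = 3 remainder 1
3 ÷ 2 = 1 remainder 1
1 ÷ 2 = 0 remainder 1
Reading remainders bottom to top: 11100001000000001111



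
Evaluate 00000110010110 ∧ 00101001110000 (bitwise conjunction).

AND: 1 only when both bits are 1
  00000110010110
& 00101001110000
----------------
  00000000010000
Decimal: 406 & 2672 = 16



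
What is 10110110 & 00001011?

AND: 1 only when both bits are 1
  10110110
& 00001011
----------
  00000010
Decimal: 182 & 11 = 2



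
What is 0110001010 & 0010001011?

AND: 1 only when both bits are 1
  0110001010
& 0010001011
------------
  0010001010
Decimal: 394 & 139 = 138



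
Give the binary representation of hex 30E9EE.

Convert each hex digit to 4 bits:
  3 = 0011
  0 = 0000
  E = 1110
  9 = 1001
  E = 1110
  E = 1110
Concatenate: 001100001110100111101110



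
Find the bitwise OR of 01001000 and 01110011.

OR: 1 when either bit is 1
  01001000
| 01110011
----------
  01111011
Decimal: 72 | 115 = 123



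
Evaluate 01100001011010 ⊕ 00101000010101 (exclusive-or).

XOR: 1 when bits differ
  01100001011010
^ 00101000010101
----------------
  01001001001111
Decimal: 6234 ^ 2581 = 4687



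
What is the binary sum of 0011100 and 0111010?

Add column by column from the right: bit + bit + carry-in; write the sum mod 2, carry 1 when the sum is 2 or 3.
carry:  1110000
        0011100
+       0111010
---------------
       01010110
(the carry out of the leftmost column, 0, becomes the leading bit)
Decimal check:
  0011100 = 16 + 8 + 4 = 28
  0111010 = 32 + 16 + 8 + 2 = 58
  28 + 58 = 86, and 01010110 = 64 + 16 + 4 + 2 = 86 ✓



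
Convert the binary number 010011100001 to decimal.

Sum of powers of 2 for each 1-bit:
2^0 + 2^5 + 2^6 + 2^7 + 2^10
= 1 + 32 + 64 + 128 + 1024
= 1249



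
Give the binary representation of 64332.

Using repeated division by 2:
64332 ÷ 2 = 32166 remainder 0
32166 ÷ 2 = 16083 remainder 0
16083 ÷ 2 = 8041 remainder 1
8041 ÷ 2 = 4020 remainder 1
4020 ÷ 2 = 2010 remainder 0
2010 ÷ 2 = 1005 remainder 0
1005 ÷ 2 = 502 remainder 1
502 ÷ 2 = 251 remainder 0
251 ÷ 2 = 125 remainder 1
125 ÷ 2 = 62 remainder 1
62 ÷ 2 = 31 remainder 0
31 ÷ 2 = 15 remainder 1
15 ÷ 2 = 7 remainder 1
7 ÷ 2 = 3 remainder 1
3 ÷ 2 = 1 remainder 1
1 ÷ 2 = 0 remainder 1
Reading remainders bottom to top: 1111101101001100



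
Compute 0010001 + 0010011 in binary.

Add column by column from the right: bit + bit + carry-in; write the sum mod 2, carry 1 when the sum is 2 or 3.
carry:  0100110
        0010001
+       0010011
---------------
       00100100
(the carry out of the leftmost column, 0, becomes the leading bit)
Decimal check:
  0010001 = 16 + 1 = 17
  0010011 = 16 + 2 + 1 = 19
  17 + 19 = 36, and 00100100 = 32 + 4 = 36 ✓



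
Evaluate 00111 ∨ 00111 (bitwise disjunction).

OR: 1 when either bit is 1
  00111
| 00111
-------
  00111
Decimal: 7 | 7 = 7



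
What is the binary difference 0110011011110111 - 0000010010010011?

Method 1 - Direct subtraction (column by column from the right: bit − bit − borrow-in; if negative, add 2 and borrow 1 from the next column):
borrow: 0000000000000000
        0110011011110111
-       0000010010010011
------------------------
        0110001001100100

Method 2 - Add two's complement:
Two's complement of 0000010010010011: invert → 1111101101101100, add 1 → 1111101101101101
  0110011011110111
+ 1111101101101101
------------------
 10110001001100100  (end carry out of the top bit = 1)
Discarding the end carry: 0110001001100100
Decimal check:
  0110011011110111 = 16384 + 8192 + 1024 + 512 + 128 + 64 + 32 + 16 + 4 + 2 + 1 = 26359
  0000010010010011 = 1024 + 128 + 16 + 2 + 1 = 1171
  26359 - 1171 = 25188, and 0110001001100100 = 16384 + 8192 + 512 + 64 + 32 + 4 = 25188 ✓



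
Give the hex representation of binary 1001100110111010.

Group into 4-bit nibbles from right:
  1001 = 9
  1001 = 9
  1011 = B
  1010 = A
Result: 99BA



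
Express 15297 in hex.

Using repeated division by 16 (digits 10–15 are A–F):
15297 ÷ 16 = 956 remainder 1
956 ÷ 16 = 59 remainder 12 (C)
59 ÷ 16 = 3 remainder 11 (B)
3 ÷ 16 = 0 remainder 3
Reading remainders bottom to top: 3BC1



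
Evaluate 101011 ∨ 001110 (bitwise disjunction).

OR: 1 when either bit is 1
  101011
| 001110
--------
  101111
Decimal: 43 | 14 = 47



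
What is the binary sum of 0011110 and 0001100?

Add column by column from the right: bit + bit + carry-in; write the sum mod 2, carry 1 when the sum is 2 or 3.
carry:  0111000
        0011110
+       0001100
---------------
       00101010
(the carry out of the leftmost column, 0, becomes the leading bit)
Decimal check:
  0011110 = 16 + 8 + 4 + 2 = 30
  0001100 = 8 + 4 = 12
  30 + 12 = 42, and 00101010 = 32 + 8 + 2 = 42 ✓



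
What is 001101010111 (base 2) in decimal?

Sum of powers of 2 for each 1-bit:
2^0 + 2^1 + 2^2 + 2^4 + 2^6 + 2^8 + 2^9
= 1 + 2 + 4 + 16 + 64 + 256 + 512
= 855



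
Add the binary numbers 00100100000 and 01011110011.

Add column by column from the right: bit + bit + carry-in; write the sum mod 2, carry 1 when the sum is 2 or 3.
carry:  11111000000
        00100100000
+       01011110011
-------------------
       010000010011
(the carry out of the leftmost column, 0, becomes the leading bit)
Decimal check:
  00100100000 = 256 + 32 = 288
  01011110011 = 512 + 128 + 64 + 32 + 16 + 2 + 1 = 755
  288 + 755 = 1043, and 010000010011 = 1024 + 16 + 2 + 1 = 1043 ✓



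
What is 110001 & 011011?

AND: 1 only when both bits are 1
  110001
& 011011
--------
  010001
Decimal: 49 & 27 = 17



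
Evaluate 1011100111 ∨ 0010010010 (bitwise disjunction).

OR: 1 when either bit is 1
  1011100111
| 0010010010
------------
  1011110111
Decimal: 743 | 146 = 759



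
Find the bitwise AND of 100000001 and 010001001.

AND: 1 only when both bits are 1
  100000001
& 010001001
-----------
  000000001
Decimal: 257 & 137 = 1



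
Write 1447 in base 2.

Using repeated division by 2:
1447 ÷ 2 = 723 remainder 1
723 ÷ 2 = 361 remainder 1
361 ÷ 2 = 180 remainder 1
180 ÷ 2 = 90 remainder 0
90 ÷ 2 = 45 remainder 0
45 ÷ 2 = 22 remainder 1
22 ÷ 2 = 11 remainder 0
11 ÷ 2 = 5 remainder 1
5 ÷ 2 = 2 remainder 1
2 ÷ 2 = 1 remainder 0
1 ÷ 2 = 0 remainder 1
Reading remainders bottom to top: 10110100111



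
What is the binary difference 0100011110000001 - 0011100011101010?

Method 1 - Direct subtraction (column by column from the right: bit − bit − borrow-in; if negative, add 2 and borrow 1 from the next column):
borrow: 0111000111111100
        0100011110000001
-       0011100011101010
------------------------
        0000111010010111

Method 2 - Add two's complement:
Two's complement of 0011100011101010: invert → 1100011100010101, add 1 → 1100011100010110
  0100011110000001
+ 1100011100010110
------------------
 10000111010010111  (end carry out of the top bit = 1)
Discarding the end carry: 0000111010010111
Decimal check:
  0100011110000001 = 16384 + 1024 + 512 + 256 + 128 + 1 = 18305
  0011100011101010 = 8192 + 4096 + 2048 + 128 + 64 + 32 + 8 + 2 = 14570
  18305 - 14570 = 3735, and 0000111010010111 = 2048 + 1024 + 512 + 128 + 16 + 4 + 2 + 1 = 3735 ✓



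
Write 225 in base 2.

Using repeated division by 2:
225 ÷ 2 = 112 remainder 1
112 ÷ 2 = 56 remainder 0
56 ÷ 2 = 28 remainder 0
28 ÷ 2 = 14 remainder 0
14 ÷ 2 = 7 remainder 0
7 ÷ 2 = 3 remainder 1
3 ÷ 2 = 1 remainder 1
1 ÷ 2 = 0 remainder 1
Reading remainders bottom to top: 11100001



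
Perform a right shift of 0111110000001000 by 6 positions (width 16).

Original: 0111110000001000 (decimal 31752)
Shift right by 6 positions
Drop the 6 low bits; fill with zeros on the left
Result: 0000000111110000 (decimal 496)
Equivalent: 31752 >> 6 = 31752 ÷ 2^6 = 496



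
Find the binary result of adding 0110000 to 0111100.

Add column by column from the right: bit + bit + carry-in; write the sum mod 2, carry 1 when the sum is 2 or 3.
carry:  1100000
        0110000
+       0111100
---------------
       01101100
(the carry out of the leftmost column, 0, becomes the leading bit)
Decimal check:
  0110000 = 32 + 16 = 48
  0111100 = 32 + 16 + 8 + 4 = 60
  48 + 60 = 108, and 01101100 = 64 + 32 + 8 + 4 = 108 ✓



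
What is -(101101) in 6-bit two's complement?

Original (sign bit 1, negative): 101101
Step 1 - Invert all bits: 010010
Step 2 - Add 1: 010011
Verification: 101101 + 010011 = 1000000; discarding the end carry (carry out of the top bit) leaves the 6-bit value 000000, as required for x + (-x)



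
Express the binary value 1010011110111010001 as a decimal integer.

Sum of powers of 2 for each 1-bit:
2^0 + 2^4 + 2^6 + 2^7 + 2^8 + 2^10 + 2^11 + 2^12 + 2^13 + 2^16 + 2^18
= 1 + 16 + 64 + 128 + 256 + 1024 + 2048 + 4096 + 8192 + 65536 + 262144
= 343505



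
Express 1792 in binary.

Using repeated division by 2:
1792 ÷ 2 = 896 remainder 0
896 ÷ 2 = 448 remainder 0
448 ÷ 2 = 224 remainder 0
224 ÷ 2 = 112 remainder 0
112 ÷ 2 = 56 remainder 0
56 ÷ 2 = 28 remainder 0
28 ÷ 2 = 14 remainder 0
14 ÷ 2 = 7 remainder 0
7 ÷ 2 = 3 remainder 1
3 ÷ 2 = 1 remainder 1
1 ÷ 2 = 0 remainder 1
Reading remainders bottom to top: 11100000000



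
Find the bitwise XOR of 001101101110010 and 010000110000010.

XOR: 1 when bits differ
  001101101110010
^ 010000110000010
-----------------
  011101011110000
Decimal: 7026 ^ 8578 = 15088



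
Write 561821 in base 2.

Using repeated division by 2:
561821 ÷ 2 = 280910 remainder 1
280910 ÷ 2 = 140455 remainder 0
140455 ÷ 2 = 70227 remainder 1
70227 ÷ 2 = 35113 remainder 1
35113 ÷ 2 = 17556 remainder 1
17556 ÷ 2 = 8778 remainder 0
8778 ÷ 2 = 4389 remainder 0
4389 ÷ 2 = 2194 remainder 1
2194 ÷ 2 = 1097 remainder 0
1097 ÷ 2 = 548 remainder 1
548 ÷ 2 = 274 remainder 0
274 ÷ 2 = 137 remainder 0
137 ÷ 2 = 68 remainder 1
68 ÷ 2 = 34 remainder 0
34 ÷ 2 = 17 remainder 0
17 ÷ 2 = 8 remainder 1
8 ÷ 2 = 4 remainder 0
4 ÷ 2 = 2 remainder 0
2 ÷ 2 = 1 remainder 0
1 ÷ 2 = 0 remainder 1
Reading remainders bottom to top: 10001001001010011101



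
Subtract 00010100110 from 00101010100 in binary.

Method 1 - Direct subtraction (column by column from the right: bit − bit − borrow-in; if negative, add 2 and borrow 1 from the next column):
borrow: 00101011100
        00101010100
-       00010100110
-------------------
        00010101110

Method 2 - Add two's complement:
Two's complement of 00010100110: invert → 11101011001, add 1 → 11101011010
  00101010100
+ 11101011010
-------------
 100010101110  (end carry out of the top bit = 1)
Discarding the end carry: 00010101110
Decimal check:
  00101010100 = 256 + 64 + 16 + 4 = 340
  00010100110 = 128 + 32 + 4 + 2 = 166
  340 - 166 = 174, and 00010101110 = 128 + 32 + 8 + 4 + 2 = 174 ✓



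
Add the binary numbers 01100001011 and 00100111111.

Add column by column from the right: bit + bit + carry-in; write the sum mod 2, carry 1 when the sum is 2 or 3.
carry:  11001111110
        01100001011
+       00100111111
-------------------
       010001001010
(the carry out of the leftmost column, 0, becomes the leading bit)
Decimal check:
  01100001011 = 512 + 256 + 8 + 2 + 1 = 779
  00100111111 = 256 + 32 + 16 + 8 + 4 + 2 + 1 = 319
  779 + 319 = 1098, and 010001001010 = 1024 + 64 + 8 + 2 = 1098 ✓



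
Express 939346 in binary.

Using repeated division by 2:
939346 ÷ 2 = 469673 remainder 0
469673 ÷ 2 = 234836 remainder 1
234836 ÷ 2 = 117418 remainder 0
117418 ÷ 2 = 58709 remainder 0
58709 ÷ 2 = 29354 remainder 1
29354 ÷ 2 = 14677 remainder 0
14677 ÷ 2 = 7338 remainder 1
7338 ÷ 2 = 3669 remainder 0
3669 ÷ 2 = 1834 remainder 1
1834 ÷ 2 = 917 remainder 0
917 ÷ 2 = 458 remainder 1
458 ÷ 2 = 229 remainder 0
229 ÷ 2 = 114 remainder 1
114 ÷ 2 = 57 remainder 0
57 ÷ 2 = 28 remainder 1
28 ÷ 2 = 14 remainder 0
14 ÷ 2 = 7 remainder 0
7 ÷ 2 = 3 remainder 1
3 ÷ 2 = 1 remainder 1
1 ÷ 2 = 0 remainder 1
Reading remainders bottom to top: 11100101010101010010



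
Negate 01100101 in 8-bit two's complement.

Original: 01100101
Step 1 - Invert all bits: 10011010
Step 2 - Add 1: 10011011
Verification: 01100101 + 10011011 = 100000000; discarding the end carry (carry out of the top bit) leaves the 8-bit value 00000000, as required for x + (-x)



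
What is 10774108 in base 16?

Using repeated division by 16 (digits 10–15 are A–F):
10774108 ÷ 16 = 673381 remainder 12 (C)
673381 ÷ 16 = 42086 remainder 5
42086 ÷ 16 = 2630 remainder 6
2630 ÷ 16 = 164 remainder 6
164 ÷ 16 = 10 remainder 4
10 ÷ 16 = 0 remainder 10 (A)
Reading remainders bottom to top: A4665C



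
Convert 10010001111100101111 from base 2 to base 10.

Sum of powers of 2 for each 1-bit:
2^0 + 2^1 + 2^2 + 2^3 + 2^5 + 2^8 + 2^9 + 2^10 + 2^11 + 2^12 + 2^16 + 2^19
= 1 + 2 + 4 + 8 + 32 + 256 + 512 + 1024 + 2048 + 4096 + 65536 + 524288
= 597807



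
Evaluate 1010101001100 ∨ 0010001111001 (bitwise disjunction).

OR: 1 when either bit is 1
  1010101001100
| 0010001111001
---------------
  1010101111101
Decimal: 5452 | 1145 = 5501



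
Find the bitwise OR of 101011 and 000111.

OR: 1 when either bit is 1
  101011
| 000111
--------
  101111
Decimal: 43 | 7 = 47



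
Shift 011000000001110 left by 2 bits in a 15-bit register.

Original: 011000000001110 (decimal 12302)
Shift left by 2 positions
Append 2 zeros on the right and drop the 2 high bits that overflow the 15-bit width
Result: 100000000111000 (decimal 16440)
Equivalent: 12302 << 2 = 12302 × 2^2 = 49208, truncated to 15 bits = 16440



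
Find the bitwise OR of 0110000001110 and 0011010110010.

OR: 1 when either bit is 1
  0110000001110
| 0011010110010
---------------
  0111010111110
Decimal: 3086 | 1714 = 3774



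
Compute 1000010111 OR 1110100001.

OR: 1 when either bit is 1
  1000010111
| 1110100001
------------
  1110110111
Decimal: 535 | 929 = 951



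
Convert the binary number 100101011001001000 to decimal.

Sum of powers of 2 for each 1-bit:
2^3 + 2^6 + 2^9 + 2^10 + 2^12 + 2^14 + 2^17
= 8 + 64 + 512 + 1024 + 4096 + 16384 + 131072
= 153160



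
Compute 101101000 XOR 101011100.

XOR: 1 when bits differ
  101101000
^ 101011100
-----------
  000110100
Decimal: 360 ^ 348 = 52



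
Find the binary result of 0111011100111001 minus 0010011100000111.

Method 1 - Direct subtraction (column by column from the right: bit − bit − borrow-in; if negative, add 2 and borrow 1 from the next column):
borrow: 0000000000001100
        0111011100111001
-       0010011100000111
------------------------
        0101000000110010

Method 2 - Add two's complement:
Two's complement of 0010011100000111: invert → 1101100011111000, add 1 → 1101100011111001
  0111011100111001
+ 1101100011111001
------------------
 10101000000110010  (end carry out of the top bit = 1)
Discarding the end carry: 0101000000110010
Decimal check:
  0111011100111001 = 16384 + 8192 + 4096 + 1024 + 512 + 256 + 32 + 16 + 8 + 1 = 30521
  0010011100000111 = 8192 + 1024 + 512 + 256 + 4 + 2 + 1 = 9991
  30521 - 9991 = 20530, and 0101000000110010 = 16384 + 4096 + 32 + 16 + 2 = 20530 ✓



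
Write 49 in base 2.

Using repeated division by 2:
49 ÷ 2 = 24 remainder 1
24 ÷ 2 = 12 remainder 0
12 ÷ 2 = 6 remainder 0
6 ÷ 2 = 3 remainder 0
3 ÷ 2 = 1 remainder 1
1 ÷ 2 = 0 remainder 1
Reading remainders bottom to top: 110001



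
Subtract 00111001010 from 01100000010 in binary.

Method 1 - Direct subtraction (column by column from the right: bit − bit − borrow-in; if negative, add 2 and borrow 1 from the next column):
borrow: 01111110000
        01100000010
-       00111001010
-------------------
        00100111000

Method 2 - Add two's complement:
Two's complement of 00111001010: invert → 11000110101, add 1 → 11000110110
  01100000010
+ 11000110110
-------------
 100100111000  (end carry out of the top bit = 1)
Discarding the end carry: 00100111000
Decimal check:
  01100000010 = 512 + 256 + 2 = 770
  00111001010 = 256 + 128 + 64 + 8 + 2 = 458
  770 - 458 = 312, and 00100111000 = 256 + 32 + 16 + 8 = 312 ✓



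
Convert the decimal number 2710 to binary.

Using repeated division by 2:
2710 ÷ 2 = 1355 remainder 0
1355 ÷ 2 = 677 remainder 1
677 ÷ 2 = 338 remainder 1
338 ÷ 2 = 169 remainder 0
169 ÷ 2 = 84 remainder 1
84 ÷ 2 = 42 remainder 0
42 ÷ 2 = 21 remainder 0
21 ÷ 2 = 10 remainder 1
10 ÷ 2 = 5 remainder 0
5 ÷ 2 = 2 remainder 1
2 ÷ 2 = 1 remainder 0
1 ÷ 2 = 0 remainder 1
Reading remainders bottom to top: 101010010110



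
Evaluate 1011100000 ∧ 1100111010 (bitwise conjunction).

AND: 1 only when both bits are 1
  1011100000
& 1100111010
------------
  1000100000
Decimal: 736 & 826 = 544



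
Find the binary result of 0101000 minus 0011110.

Method 1 - Direct subtraction (column by column from the right: bit − bit − borrow-in; if negative, add 2 and borrow 1 from the next column):
borrow: 0111100
        0101000
-       0011110
---------------
        0001010

Method 2 - Add two's complement:
Two's complement of 0011110: invert → 1100001, add 1 → 1100010
  0101000
+ 1100010
---------
 10001010  (end carry out of the top bit = 1)
Discarding the end carry: 0001010
Decimal check:
  0101000 = 32 + 8 = 40
  0011110 = 16 + 8 + 4 + 2 = 30
  40 - 30 = 10, and 0001010 = 8 + 2 = 10 ✓



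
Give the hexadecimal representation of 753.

Using repeated division by 16 (digits 10–15 are A–F):
753 ÷ 16 = 47 remainder 1
47 ÷ 16 = 2 remainder 15 (F)
2 ÷ 16 = 0 remainder 2
Reading remainders bottom to top: 2F1



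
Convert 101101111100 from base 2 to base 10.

Sum of powers of 2 for each 1-bit:
2^2 + 2^3 + 2^4 + 2^5 + 2^6 + 2^8 + 2^9 + 2^11
= 4 + 8 + 16 + 32 + 64 + 256 + 512 + 2048
= 2940



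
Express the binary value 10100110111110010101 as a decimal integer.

Sum of powers of 2 for each 1-bit:
2^0 + 2^2 + 2^4 + 2^7 + 2^8 + 2^9 + 2^10 + 2^11 + 2^13 + 2^14 + 2^17 + 2^19
= 1 + 4 + 16 + 128 + 256 + 512 + 1024 + 2048 + 8192 + 16384 + 131072 + 524288
= 683925



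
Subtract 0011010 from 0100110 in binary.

Method 1 - Direct subtraction (column by column from the right: bit − bit − borrow-in; if negative, add 2 and borrow 1 from the next column):
borrow: 0110000
        0100110
-       0011010
---------------
        0001100

Method 2 - Add two's complement:
Two's complement of 0011010: invert → 1100101, add 1 → 1100110
  0100110
+ 1100110
---------
 10001100  (end carry out of the top bit = 1)
Discarding the end carry: 0001100
Decimal check:
  0100110 = 32 + 4 + 2 = 38
  0011010 = 16 + 8 + 2 = 26
  38 - 26 = 12, and 0001100 = 8 + 4 = 12 ✓



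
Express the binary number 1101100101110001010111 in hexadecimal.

Group into 4-bit nibbles from right:
  0011 = 3
  0110 = 6
  0101 = 5
  1100 = C
  0101 = 5
  0111 = 7
Result: 365C57



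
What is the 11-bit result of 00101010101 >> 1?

Original: 00101010101 (decimal 341)
Shift right by 1 position
Drop the 1 low bit; fill with zero on the left
Result: 00010101010 (decimal 170)
Equivalent: 341 >> 1 = 341 ÷ 2^1 = 170



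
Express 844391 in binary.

Using repeated division by 2:
844391 ÷ 2 = 422195 remainder 1
422195 ÷ 2 = 211097 remainder 1
211097 ÷ 2 = 105548 remainder 1
105548 ÷ 2 = 52774 remainder 0
52774 ÷ 2 = 26387 remainder 0
26387 ÷ 2 = 13193 remainder 1
13193 ÷ 2 = 6596 remainder 1
6596 ÷ 2 = 3298 remainder 0
3298 ÷ 2 = 1649 remainder 0
1649 ÷ 2 = 824 remainder 1
824 ÷ 2 = 412 remainder 0
412 ÷ 2 = 206 remainder 0
206 ÷ 2 = 103 remainder 0
103 ÷ 2 = 51 remainder 1
51 ÷ 2 = 25 remainder 1
25 ÷ 2 = 12 remainder 1
12 ÷ 2 = 6 remainder 0
6 ÷ 2 = 3 remainder 0
3 ÷ 2 = 1 remainder 1
1 ÷ 2 = 0 remainder 1
Reading remainders bottom to top: 11001110001001100111



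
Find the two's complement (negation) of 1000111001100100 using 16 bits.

Original (sign bit 1, negative): 1000111001100100
Step 1 - Invert all bits: 0111000110011011
Step 2 - Add 1: 0111000110011100
Verification: 1000111001100100 + 0111000110011100 = 10000000000000000; discarding the end carry (carry out of the top bit) leaves the 16-bit value 0000000000000000, as required for x + (-x)



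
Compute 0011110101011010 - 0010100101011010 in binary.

Method 1 - Direct subtraction (column by column from the right: bit − bit − borrow-in; if negative, add 2 and borrow 1 from the next column):
borrow: 0000000000000000
        0011110101011010
-       0010100101011010
------------------------
        0001010000000000

Method 2 - Add two's complement:
Two's complement of 0010100101011010: invert → 1101011010100101, add 1 → 1101011010100110
  0011110101011010
+ 1101011010100110
------------------
 10001010000000000  (end carry out of the top bit = 1)
Discarding the end carry: 0001010000000000
Decimal check:
  0011110101011010 = 8192 + 4096 + 2048 + 1024 + 256 + 64 + 16 + 8 + 2 = 15706
  0010100101011010 = 8192 + 2048 + 256 + 64 + 16 + 8 + 2 = 10586
  15706 - 10586 = 5120, and 0001010000000000 = 4096 + 1024 = 5120 ✓

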